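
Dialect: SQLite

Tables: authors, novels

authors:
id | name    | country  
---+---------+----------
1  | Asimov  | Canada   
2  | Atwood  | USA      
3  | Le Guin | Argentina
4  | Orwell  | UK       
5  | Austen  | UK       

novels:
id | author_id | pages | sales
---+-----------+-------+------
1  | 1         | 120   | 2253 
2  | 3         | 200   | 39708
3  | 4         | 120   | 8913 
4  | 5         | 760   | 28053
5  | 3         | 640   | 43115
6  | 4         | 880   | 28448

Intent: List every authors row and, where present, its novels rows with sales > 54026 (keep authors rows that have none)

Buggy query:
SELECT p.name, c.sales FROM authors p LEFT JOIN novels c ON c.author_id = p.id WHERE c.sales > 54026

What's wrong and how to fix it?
Bug: Filtering c.sales in WHERE discards the NULL rows produced by LEFT JOIN, turning it into an inner join

Fix: Move the right-table condition into the ON clause so unmatched parents are kept

Corrected query:
SELECT p.name, c.sales FROM authors p LEFT JOIN novels c ON c.author_id = p.id AND c.sales > 54026

Result:
name    | sales
--------+------
Asimov  | NULL 
Atwood  | NULL 
Le Guin | NULL 
Orwell  | NULL 
Austen  | NULL 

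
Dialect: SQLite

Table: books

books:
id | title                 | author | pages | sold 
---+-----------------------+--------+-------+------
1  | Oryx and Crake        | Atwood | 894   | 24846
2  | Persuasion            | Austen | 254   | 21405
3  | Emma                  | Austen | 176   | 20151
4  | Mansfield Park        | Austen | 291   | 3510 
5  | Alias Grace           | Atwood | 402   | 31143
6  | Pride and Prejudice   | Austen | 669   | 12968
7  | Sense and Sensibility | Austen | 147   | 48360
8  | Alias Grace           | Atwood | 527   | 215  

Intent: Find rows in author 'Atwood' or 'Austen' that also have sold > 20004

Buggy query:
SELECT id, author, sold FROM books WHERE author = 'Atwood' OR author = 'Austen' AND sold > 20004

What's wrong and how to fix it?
Bug: AND binds tighter than OR, so this parses as author = 'Atwood' OR (author = 'Austen' AND sold > 20004)

Fix: Add parentheses around the OR so the AND applies to both alternatives

Corrected query:
SELECT id, author, sold FROM books WHERE (author = 'Atwood' OR author = 'Austen') AND sold > 20004

Result:
id | author | sold 
---+--------+------
1  | Atwood | 24846
2  | Austen | 21405
3  | Austen | 20151
5  | Atwood | 31143
7  | Austen | 48360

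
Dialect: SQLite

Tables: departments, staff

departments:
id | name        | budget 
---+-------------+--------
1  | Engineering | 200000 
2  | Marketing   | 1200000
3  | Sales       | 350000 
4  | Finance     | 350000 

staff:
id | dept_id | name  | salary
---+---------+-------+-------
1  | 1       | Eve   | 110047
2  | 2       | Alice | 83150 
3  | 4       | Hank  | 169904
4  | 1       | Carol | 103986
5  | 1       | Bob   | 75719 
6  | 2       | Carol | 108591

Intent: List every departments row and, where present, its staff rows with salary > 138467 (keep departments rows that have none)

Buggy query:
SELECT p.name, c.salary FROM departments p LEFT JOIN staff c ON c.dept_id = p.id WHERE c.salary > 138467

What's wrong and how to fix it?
Bug: A WHERE condition on the right-hand table after LEFT JOIN drops unmatched parents

Fix: Put 'c.salary > 138467' in the JOIN's ON clause instead of WHERE

Corrected query:
SELECT p.name, c.salary FROM departments p LEFT JOIN staff c ON c.dept_id = p.id AND c.salary > 138467

Result:
name        | salary
------------+-------
Engineering | NULL  
Marketing   | NULL  
Sales       | NULL  
Finance     | 169904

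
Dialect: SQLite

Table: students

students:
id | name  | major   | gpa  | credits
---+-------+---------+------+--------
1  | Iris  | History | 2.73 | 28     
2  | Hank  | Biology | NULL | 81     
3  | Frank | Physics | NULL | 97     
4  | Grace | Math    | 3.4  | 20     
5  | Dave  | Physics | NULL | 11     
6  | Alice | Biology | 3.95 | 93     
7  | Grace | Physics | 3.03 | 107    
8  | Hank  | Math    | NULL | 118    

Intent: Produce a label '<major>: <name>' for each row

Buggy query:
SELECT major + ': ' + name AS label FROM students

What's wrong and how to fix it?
Bug: '+' is numeric addition; on text columns SQLite converts them to 0 instead of concatenating

Fix: Replace + with || to concatenate text

Corrected query:
SELECT major || ': ' || name AS label FROM students

Result:
label         
--------------
History: Iris 
Biology: Hank 
Physics: Frank
Math: Grace   
Physics: Dave 
Biology: Alice
Physics: Grace
Math: Hank    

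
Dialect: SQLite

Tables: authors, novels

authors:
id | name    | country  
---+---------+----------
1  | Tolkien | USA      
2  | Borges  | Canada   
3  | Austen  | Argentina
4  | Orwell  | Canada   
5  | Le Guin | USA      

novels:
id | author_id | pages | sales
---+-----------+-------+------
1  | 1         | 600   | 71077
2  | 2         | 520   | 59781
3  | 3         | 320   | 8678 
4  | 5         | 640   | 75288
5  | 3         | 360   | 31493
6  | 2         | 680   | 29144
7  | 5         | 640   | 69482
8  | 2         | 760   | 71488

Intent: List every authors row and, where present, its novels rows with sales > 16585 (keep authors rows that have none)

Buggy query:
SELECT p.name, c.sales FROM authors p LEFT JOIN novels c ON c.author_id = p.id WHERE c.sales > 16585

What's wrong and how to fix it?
Bug: A WHERE condition on the right-hand table after LEFT JOIN drops unmatched parents

Fix: Move the right-table condition into the ON clause so unmatched parents are kept

Corrected query:
SELECT p.name, c.sales FROM authors p LEFT JOIN novels c ON c.author_id = p.id AND c.sales > 16585

Result:
name    | sales
--------+------
Tolkien | 71077
Borges  | 29144
Borges  | 59781
Borges  | 71488
Austen  | 31493
Orwell  | NULL 
Le Guin | 69482
Le Guin | 75288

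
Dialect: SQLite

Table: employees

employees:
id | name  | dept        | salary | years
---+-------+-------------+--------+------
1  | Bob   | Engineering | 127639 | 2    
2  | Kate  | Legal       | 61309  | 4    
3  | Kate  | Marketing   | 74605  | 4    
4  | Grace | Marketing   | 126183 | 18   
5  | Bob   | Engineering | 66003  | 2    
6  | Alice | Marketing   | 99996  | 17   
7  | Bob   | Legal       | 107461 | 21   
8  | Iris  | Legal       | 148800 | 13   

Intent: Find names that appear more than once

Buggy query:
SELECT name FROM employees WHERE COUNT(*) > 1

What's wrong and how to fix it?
Bug: COUNT(*) is an aggregate and cannot be used in WHERE

Fix: GROUP BY name, then filter groups with HAVING COUNT(*) > 1

Corrected query:
SELECT name FROM employees GROUP BY name HAVING COUNT(*) > 1

Result:
name
----
Bob 
Kate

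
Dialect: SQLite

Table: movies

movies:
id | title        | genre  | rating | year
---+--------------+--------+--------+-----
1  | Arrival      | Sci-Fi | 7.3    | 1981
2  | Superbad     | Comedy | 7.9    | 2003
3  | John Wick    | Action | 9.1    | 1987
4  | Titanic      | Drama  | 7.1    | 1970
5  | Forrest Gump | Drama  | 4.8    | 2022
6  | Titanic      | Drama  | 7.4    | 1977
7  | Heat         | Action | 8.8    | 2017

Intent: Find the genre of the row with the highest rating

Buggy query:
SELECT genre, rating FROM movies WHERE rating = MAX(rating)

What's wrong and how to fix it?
Bug: WHERE is evaluated per row; an aggregate over the whole table isn't defined there

Fix: Wrap MAX in a scalar subquery so WHERE compares against a single value

Corrected query:
SELECT genre, rating FROM movies WHERE rating = (SELECT MAX(rating) FROM movies)

Result:
genre  | rating
-------+-------
Action | 9.1   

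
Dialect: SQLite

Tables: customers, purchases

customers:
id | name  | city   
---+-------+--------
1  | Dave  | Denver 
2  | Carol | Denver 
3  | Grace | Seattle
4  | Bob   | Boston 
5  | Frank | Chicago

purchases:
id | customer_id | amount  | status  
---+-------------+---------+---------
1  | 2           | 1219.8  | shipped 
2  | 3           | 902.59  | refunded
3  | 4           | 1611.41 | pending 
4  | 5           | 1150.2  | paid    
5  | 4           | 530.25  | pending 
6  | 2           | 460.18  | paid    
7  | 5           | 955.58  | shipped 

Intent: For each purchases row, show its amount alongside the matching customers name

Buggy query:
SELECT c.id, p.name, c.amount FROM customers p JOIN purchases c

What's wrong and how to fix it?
Bug: Missing join condition: each purchases row is matched to all customers rows instead of just its own

Fix: Specify the join condition linking the foreign key to the parent id

Corrected query:
SELECT c.id, p.name, c.amount FROM customers p JOIN purchases c ON c.customer_id = p.id

Result:
id | name  | amount 
---+-------+--------
1  | Carol | 1219.8 
2  | Grace | 902.59 
3  | Bob   | 1611.41
4  | Frank | 1150.2 
5  | Bob   | 530.25 
6  | Carol | 460.18 
7  | Frank | 955.58 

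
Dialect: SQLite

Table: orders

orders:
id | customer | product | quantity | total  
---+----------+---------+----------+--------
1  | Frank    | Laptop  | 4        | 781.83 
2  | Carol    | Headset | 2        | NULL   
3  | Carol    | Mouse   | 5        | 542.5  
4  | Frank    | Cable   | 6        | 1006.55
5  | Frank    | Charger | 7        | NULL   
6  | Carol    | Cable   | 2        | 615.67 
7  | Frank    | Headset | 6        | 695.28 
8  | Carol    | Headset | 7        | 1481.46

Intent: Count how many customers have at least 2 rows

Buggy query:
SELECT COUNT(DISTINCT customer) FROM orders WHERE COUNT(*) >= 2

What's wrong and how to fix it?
Bug: COUNT(*) cannot appear in WHERE; the per-group count doesn't exist yet

Fix: Group first with HAVING COUNT(*) >= 2, then COUNT the resulting groups

Corrected query:
SELECT COUNT(*) FROM (SELECT customer FROM orders GROUP BY customer HAVING COUNT(*) >= 2)

Result:
COUNT(*)
--------
2       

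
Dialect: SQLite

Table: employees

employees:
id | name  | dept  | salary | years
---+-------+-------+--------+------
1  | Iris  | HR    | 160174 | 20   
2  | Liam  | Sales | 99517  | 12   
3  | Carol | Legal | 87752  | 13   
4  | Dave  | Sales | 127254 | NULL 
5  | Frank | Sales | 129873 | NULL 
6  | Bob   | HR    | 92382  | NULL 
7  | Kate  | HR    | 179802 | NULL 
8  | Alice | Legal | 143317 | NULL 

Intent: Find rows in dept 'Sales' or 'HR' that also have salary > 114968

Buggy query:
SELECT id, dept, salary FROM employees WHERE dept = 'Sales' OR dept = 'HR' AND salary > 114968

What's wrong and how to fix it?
Bug: Without parentheses, AND is evaluated before OR, so the salary filter only applies to the 'HR' branch

Fix: Add parentheses around the OR so the AND applies to both alternatives

Corrected query:
SELECT id, dept, salary FROM employees WHERE (dept = 'Sales' OR dept = 'HR') AND salary > 114968

Result:
id | dept  | salary
---+-------+-------
1  | HR    | 160174
4  | Sales | 127254
5  | Sales | 129873
7  | HR    | 179802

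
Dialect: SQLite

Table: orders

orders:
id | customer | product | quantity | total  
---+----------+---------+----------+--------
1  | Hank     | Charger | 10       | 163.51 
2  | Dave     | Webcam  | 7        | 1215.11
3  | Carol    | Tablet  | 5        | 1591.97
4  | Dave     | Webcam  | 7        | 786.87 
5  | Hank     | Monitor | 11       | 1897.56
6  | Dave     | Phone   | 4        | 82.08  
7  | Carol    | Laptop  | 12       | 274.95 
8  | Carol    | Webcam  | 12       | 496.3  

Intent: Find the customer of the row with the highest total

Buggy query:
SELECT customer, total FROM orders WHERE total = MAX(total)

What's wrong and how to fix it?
Bug: WHERE is evaluated per row; an aggregate over the whole table isn't defined there

Fix: Use a subquery: WHERE total = (SELECT MAX(total) FROM orders)

Corrected query:
SELECT customer, total FROM orders WHERE total = (SELECT MAX(total) FROM orders)

Result:
customer | total  
---------+--------
Hank     | 1897.56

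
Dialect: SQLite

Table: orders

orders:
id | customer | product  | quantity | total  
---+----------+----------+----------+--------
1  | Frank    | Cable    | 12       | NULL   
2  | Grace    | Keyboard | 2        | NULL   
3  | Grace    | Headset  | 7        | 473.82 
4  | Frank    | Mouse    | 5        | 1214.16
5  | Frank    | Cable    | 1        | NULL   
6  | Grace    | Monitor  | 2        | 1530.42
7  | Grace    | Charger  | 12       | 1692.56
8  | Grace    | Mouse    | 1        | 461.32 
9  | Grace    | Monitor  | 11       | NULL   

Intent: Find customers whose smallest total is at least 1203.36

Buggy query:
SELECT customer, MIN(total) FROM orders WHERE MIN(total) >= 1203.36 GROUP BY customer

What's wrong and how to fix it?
Bug: Aggregates like MIN are computed per group after WHERE runs

Fix: Replace WHERE with HAVING after the GROUP BY

Corrected query:
SELECT customer, MIN(total) FROM orders GROUP BY customer HAVING MIN(total) >= 1203.36

Result:
customer | MIN(total)
---------+-----------
Frank    | 1214.16   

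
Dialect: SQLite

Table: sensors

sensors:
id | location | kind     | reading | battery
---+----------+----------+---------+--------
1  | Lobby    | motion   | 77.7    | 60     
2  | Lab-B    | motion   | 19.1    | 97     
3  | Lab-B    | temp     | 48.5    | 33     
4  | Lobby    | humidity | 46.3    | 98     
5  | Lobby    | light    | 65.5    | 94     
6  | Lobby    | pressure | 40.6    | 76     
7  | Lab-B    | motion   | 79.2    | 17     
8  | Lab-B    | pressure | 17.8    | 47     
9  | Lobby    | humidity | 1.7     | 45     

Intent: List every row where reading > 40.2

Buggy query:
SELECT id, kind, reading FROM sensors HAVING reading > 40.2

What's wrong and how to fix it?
Bug: This is a non-aggregate query (no GROUP BY, no aggregates), so in SQLite the HAVING clause is invalid here; a row-level condition belongs in WHERE

Fix: Use WHERE for row-level filtering

Corrected query:
SELECT id, kind, reading FROM sensors WHERE reading > 40.2

Result:
id | kind     | reading
---+----------+--------
1  | motion   | 77.7   
3  | temp     | 48.5   
4  | humidity | 46.3   
5  | light    | 65.5   
6  | pressure | 40.6   
7  | motion   | 79.2   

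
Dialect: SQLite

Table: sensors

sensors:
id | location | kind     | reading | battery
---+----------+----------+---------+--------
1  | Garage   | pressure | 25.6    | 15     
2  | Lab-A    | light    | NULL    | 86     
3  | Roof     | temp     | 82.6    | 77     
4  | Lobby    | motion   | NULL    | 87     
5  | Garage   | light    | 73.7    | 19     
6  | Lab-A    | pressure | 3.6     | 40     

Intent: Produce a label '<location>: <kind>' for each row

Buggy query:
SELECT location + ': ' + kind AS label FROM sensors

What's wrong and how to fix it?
Bug: SQLite uses || for string concatenation; + coerces text to numbers (yielding 0)

Fix: Use the || operator for string concatenation

Corrected query:
SELECT location || ': ' || kind AS label FROM sensors

Result:
label           
----------------
Garage: pressure
Lab-A: light    
Roof: temp      
Lobby: motion   
Garage: light   
Lab-A: pressure 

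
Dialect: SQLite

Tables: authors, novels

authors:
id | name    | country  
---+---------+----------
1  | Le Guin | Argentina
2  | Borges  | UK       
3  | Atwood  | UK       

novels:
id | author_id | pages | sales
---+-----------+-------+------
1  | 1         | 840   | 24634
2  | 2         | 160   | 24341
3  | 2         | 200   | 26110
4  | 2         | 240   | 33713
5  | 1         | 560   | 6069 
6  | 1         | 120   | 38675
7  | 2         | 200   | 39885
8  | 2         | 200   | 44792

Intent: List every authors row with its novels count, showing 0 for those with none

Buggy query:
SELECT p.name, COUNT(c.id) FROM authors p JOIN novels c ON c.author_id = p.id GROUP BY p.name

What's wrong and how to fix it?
Bug: An inner join excludes parents with zero children

Fix: Use LEFT JOIN so parents without children still appear (COUNT(c.id) gives 0)

Corrected query:
SELECT p.name, COUNT(c.id) FROM authors p LEFT JOIN novels c ON c.author_id = p.id GROUP BY p.name

Result:
name    | COUNT(c.id)
--------+------------
Atwood  | 0          
Borges  | 5          
Le Guin | 3          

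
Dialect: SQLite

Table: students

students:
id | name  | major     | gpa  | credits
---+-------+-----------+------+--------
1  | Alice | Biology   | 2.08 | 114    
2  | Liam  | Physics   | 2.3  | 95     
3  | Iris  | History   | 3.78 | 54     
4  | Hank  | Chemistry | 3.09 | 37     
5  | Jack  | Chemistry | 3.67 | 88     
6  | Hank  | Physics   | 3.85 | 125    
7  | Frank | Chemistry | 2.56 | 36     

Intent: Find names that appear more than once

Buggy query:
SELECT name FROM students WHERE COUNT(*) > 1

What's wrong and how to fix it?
Bug: COUNT(*) is an aggregate and cannot be used in WHERE

Fix: GROUP BY name, then filter groups with HAVING COUNT(*) > 1

Corrected query:
SELECT name FROM students GROUP BY name HAVING COUNT(*) > 1

Result:
name
----
Hank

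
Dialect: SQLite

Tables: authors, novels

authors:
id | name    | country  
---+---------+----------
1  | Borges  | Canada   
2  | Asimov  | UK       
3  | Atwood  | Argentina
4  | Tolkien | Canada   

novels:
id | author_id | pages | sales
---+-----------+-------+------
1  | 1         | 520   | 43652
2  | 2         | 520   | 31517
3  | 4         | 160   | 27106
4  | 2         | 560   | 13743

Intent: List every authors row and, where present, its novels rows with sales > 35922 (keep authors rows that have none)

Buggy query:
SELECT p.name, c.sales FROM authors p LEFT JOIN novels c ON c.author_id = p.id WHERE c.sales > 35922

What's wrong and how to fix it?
Bug: A WHERE condition on the right-hand table after LEFT JOIN drops unmatched parents

Fix: Move the right-table condition into the ON clause so unmatched parents are kept

Corrected query:
SELECT p.name, c.sales FROM authors p LEFT JOIN novels c ON c.author_id = p.id AND c.sales > 35922

Result:
name    | sales
--------+------
Borges  | 43652
Asimov  | NULL 
Atwood  | NULL 
Tolkien | NULL 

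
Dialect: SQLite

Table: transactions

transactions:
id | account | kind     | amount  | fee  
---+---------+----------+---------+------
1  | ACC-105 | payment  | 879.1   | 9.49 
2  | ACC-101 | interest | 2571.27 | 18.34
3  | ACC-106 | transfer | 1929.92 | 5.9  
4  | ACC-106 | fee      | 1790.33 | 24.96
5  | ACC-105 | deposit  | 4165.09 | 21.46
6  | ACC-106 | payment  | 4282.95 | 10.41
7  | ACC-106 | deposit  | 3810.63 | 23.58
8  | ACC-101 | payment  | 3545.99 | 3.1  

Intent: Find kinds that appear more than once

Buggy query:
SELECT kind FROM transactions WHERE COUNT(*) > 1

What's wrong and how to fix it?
Bug: COUNT(*) is an aggregate and cannot be used in WHERE

Fix: Group first, then use HAVING for the count condition

Corrected query:
SELECT kind FROM transactions GROUP BY kind HAVING COUNT(*) > 1

Result:
kind   
-------
deposit
payment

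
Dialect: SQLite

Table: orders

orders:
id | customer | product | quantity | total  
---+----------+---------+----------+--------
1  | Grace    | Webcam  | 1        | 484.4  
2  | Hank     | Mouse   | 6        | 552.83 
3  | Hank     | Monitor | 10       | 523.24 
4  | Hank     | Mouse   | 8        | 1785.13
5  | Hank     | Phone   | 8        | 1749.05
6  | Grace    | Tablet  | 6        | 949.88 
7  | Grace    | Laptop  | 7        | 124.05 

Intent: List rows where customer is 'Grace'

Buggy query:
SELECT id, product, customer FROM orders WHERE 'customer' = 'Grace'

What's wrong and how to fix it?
Bug: 'customer' in single quotes is a string literal, not the column; the comparison is literal-vs-literal and never true

Fix: Reference the column as customer without single quotes

Corrected query:
SELECT id, product, customer FROM orders WHERE customer = 'Grace'

Result:
id | product | customer
---+---------+---------
1  | Webcam  | Grace   
6  | Tablet  | Grace   
7  | Laptop  | Grace   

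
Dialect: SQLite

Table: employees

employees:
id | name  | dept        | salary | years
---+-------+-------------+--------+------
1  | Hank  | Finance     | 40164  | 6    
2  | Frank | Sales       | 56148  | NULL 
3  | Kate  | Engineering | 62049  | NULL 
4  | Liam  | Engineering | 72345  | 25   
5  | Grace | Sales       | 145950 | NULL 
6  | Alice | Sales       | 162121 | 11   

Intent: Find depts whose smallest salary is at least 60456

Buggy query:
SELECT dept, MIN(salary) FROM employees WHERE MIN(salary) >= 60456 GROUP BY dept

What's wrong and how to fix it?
Bug: MIN() in WHERE is a misuse of aggregate

Fix: Replace WHERE with HAVING after the GROUP BY

Corrected query:
SELECT dept, MIN(salary) FROM employees GROUP BY dept HAVING MIN(salary) >= 60456

Result:
dept        | MIN(salary)
------------+------------
Engineering | 62049      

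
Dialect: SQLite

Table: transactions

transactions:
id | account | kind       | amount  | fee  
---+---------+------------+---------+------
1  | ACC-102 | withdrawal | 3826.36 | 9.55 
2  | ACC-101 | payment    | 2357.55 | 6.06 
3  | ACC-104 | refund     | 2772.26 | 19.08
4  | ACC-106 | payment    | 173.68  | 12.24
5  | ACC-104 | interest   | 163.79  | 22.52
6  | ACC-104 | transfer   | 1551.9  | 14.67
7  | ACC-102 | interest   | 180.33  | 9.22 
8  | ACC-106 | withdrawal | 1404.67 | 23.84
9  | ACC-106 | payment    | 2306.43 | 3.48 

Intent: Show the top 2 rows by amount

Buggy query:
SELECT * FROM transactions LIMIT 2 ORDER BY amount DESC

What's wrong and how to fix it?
Bug: ORDER BY cannot follow LIMIT; LIMIT is the final clause

Fix: Sort with ORDER BY, then apply LIMIT

Corrected query:
SELECT * FROM transactions ORDER BY amount DESC LIMIT 2

Result:
id | account | kind       | amount  | fee  
---+---------+------------+---------+------
1  | ACC-102 | withdrawal | 3826.36 | 9.55 
3  | ACC-104 | refund     | 2772.26 | 19.08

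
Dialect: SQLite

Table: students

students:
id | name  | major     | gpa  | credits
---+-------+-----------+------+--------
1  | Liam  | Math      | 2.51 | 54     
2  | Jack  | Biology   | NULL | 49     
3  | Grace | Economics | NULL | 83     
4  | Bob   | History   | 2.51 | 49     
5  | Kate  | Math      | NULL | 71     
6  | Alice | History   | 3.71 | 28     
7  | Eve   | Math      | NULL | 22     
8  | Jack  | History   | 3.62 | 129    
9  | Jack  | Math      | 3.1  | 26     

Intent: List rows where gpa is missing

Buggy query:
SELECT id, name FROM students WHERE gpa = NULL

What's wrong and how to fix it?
Bug: Comparing to NULL with '=' never matches; NULL = NULL is unknown, not true

Fix: Replace '= NULL' with 'IS NULL'

Corrected query:
SELECT id, name FROM students WHERE gpa IS NULL

Result:
id | name 
---+------
2  | Jack 
3  | Grace
5  | Kate 
7  | Eve  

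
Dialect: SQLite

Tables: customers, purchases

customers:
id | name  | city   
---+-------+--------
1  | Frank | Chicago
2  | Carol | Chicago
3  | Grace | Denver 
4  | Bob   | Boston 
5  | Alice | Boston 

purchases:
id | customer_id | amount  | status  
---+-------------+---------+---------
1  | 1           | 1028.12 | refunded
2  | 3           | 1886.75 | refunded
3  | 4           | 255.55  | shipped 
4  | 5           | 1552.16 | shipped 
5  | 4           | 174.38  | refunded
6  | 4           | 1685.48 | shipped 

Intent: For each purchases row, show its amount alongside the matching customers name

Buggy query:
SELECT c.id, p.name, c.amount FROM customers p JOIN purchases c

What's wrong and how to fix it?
Bug: Missing join condition: each purchases row is matched to all customers rows instead of just its own

Fix: Add ON c.customer_id = p.id to the JOIN

Corrected query:
SELECT c.id, p.name, c.amount FROM customers p JOIN purchases c ON c.customer_id = p.id

Result:
id | name  | amount 
---+-------+--------
1  | Frank | 1028.12
2  | Grace | 1886.75
3  | Bob   | 255.55 
4  | Alice | 1552.16
5  | Bob   | 174.38 
6  | Bob   | 1685.48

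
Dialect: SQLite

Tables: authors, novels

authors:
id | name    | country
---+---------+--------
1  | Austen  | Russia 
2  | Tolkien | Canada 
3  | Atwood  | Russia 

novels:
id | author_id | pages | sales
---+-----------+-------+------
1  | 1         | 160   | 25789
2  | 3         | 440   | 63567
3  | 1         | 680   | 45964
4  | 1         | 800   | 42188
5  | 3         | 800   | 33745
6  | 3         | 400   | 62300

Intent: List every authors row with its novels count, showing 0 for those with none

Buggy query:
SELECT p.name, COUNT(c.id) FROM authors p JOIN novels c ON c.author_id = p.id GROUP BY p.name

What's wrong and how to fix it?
Bug: INNER JOIN drops authors rows that have no matching novels rows

Fix: Switch to LEFT JOIN to retain unmatched parent rows

Corrected query:
SELECT p.name, COUNT(c.id) FROM authors p LEFT JOIN novels c ON c.author_id = p.id GROUP BY p.name

Result:
name    | COUNT(c.id)
--------+------------
Atwood  | 3          
Austen  | 3          
Tolkien | 0          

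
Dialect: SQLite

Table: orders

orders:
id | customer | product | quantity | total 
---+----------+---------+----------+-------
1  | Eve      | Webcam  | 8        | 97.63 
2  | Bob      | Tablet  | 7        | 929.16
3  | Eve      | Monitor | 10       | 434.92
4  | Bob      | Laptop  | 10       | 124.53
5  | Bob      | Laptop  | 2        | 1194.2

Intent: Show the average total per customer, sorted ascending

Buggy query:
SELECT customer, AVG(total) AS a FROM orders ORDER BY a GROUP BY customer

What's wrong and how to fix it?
Bug: GROUP BY must precede ORDER BY

Fix: Reorder: SELECT … FROM … GROUP BY … ORDER BY …

Corrected query:
SELECT customer, AVG(total) AS a FROM orders GROUP BY customer ORDER BY a

Result:
customer | a         
---------+-----------
Eve      | 266.275   
Bob      | 749.296667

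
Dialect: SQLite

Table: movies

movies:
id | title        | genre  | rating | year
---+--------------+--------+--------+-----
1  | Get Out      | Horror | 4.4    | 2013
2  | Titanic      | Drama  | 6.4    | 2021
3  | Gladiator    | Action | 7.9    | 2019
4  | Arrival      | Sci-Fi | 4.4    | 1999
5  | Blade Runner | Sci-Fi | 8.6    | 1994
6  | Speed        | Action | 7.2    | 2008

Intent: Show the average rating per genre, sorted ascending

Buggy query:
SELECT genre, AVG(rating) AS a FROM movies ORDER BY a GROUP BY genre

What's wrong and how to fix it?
Bug: ORDER BY appears before GROUP BY; SQL clause order requires GROUP BY first

Fix: Move ORDER BY to the end, after GROUP BY

Corrected query:
SELECT genre, AVG(rating) AS a FROM movies GROUP BY genre ORDER BY a

Result:
genre  | a   
-------+-----
Horror | 4.4 
Drama  | 6.4 
Sci-Fi | 6.5 
Action | 7.55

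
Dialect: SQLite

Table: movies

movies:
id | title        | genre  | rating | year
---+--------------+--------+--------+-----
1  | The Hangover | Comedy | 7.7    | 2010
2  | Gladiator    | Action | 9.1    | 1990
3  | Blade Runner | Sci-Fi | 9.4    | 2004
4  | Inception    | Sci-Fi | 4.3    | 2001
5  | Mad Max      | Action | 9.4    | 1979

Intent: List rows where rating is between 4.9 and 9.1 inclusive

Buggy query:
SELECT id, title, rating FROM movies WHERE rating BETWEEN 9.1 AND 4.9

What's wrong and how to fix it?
Bug: BETWEEN expects the lower bound first; with 9.1 AND 4.9 the range is empty

Fix: Swap the bounds so the smaller value comes first

Corrected query:
SELECT id, title, rating FROM movies WHERE rating BETWEEN 4.9 AND 9.1

Result:
id | title        | rating
---+--------------+-------
1  | The Hangover | 7.7   
2  | Gladiator    | 9.1   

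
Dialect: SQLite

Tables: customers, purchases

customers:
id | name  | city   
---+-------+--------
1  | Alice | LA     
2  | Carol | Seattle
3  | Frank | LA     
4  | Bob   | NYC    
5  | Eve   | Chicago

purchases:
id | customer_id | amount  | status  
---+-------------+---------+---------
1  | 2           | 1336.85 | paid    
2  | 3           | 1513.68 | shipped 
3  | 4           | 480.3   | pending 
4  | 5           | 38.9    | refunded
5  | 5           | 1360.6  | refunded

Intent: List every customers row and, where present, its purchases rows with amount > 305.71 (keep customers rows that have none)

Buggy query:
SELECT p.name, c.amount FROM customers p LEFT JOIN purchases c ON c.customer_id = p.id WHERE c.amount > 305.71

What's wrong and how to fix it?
Bug: Filtering c.amount in WHERE discards the NULL rows produced by LEFT JOIN, turning it into an inner join

Fix: Put 'c.amount > 305.71' in the JOIN's ON clause instead of WHERE

Corrected query:
SELECT p.name, c.amount FROM customers p LEFT JOIN purchases c ON c.customer_id = p.id AND c.amount > 305.71

Result:
name  | amount 
------+--------
Alice | NULL   
Carol | 1336.85
Frank | 1513.68
Bob   | 480.3  
Eve   | 1360.6 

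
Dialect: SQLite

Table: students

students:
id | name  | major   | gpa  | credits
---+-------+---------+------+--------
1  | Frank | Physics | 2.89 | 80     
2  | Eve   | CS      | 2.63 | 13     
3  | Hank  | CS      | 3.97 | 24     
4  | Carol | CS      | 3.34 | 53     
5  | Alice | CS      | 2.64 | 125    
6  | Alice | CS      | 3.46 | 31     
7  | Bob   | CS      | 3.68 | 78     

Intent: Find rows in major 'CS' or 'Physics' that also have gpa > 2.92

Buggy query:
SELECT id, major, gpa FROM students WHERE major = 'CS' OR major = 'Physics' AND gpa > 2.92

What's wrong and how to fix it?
Bug: AND binds tighter than OR, so this parses as major = 'CS' OR (major = 'Physics' AND gpa > 2.92)

Fix: Group the OR with parentheses (or use IN), then AND the threshold

Corrected query:
SELECT id, major, gpa FROM students WHERE (major = 'CS' OR major = 'Physics') AND gpa > 2.92

Result:
id | major | gpa 
---+-------+-----
3  | CS    | 3.97
4  | CS    | 3.34
6  | CS    | 3.46
7  | CS    | 3.68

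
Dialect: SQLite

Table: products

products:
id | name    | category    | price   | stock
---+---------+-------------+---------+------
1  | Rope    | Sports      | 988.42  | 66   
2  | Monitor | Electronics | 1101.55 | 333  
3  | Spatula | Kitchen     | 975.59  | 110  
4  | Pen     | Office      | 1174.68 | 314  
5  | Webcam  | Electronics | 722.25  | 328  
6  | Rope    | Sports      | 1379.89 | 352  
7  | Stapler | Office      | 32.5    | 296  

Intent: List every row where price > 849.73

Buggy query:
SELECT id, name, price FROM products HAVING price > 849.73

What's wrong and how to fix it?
Bug: HAVING filters the output of aggregation, but this query has no GROUP BY and no aggregate functions, so SQLite rejects it (HAVING clause on a non-aggregate query); the condition here is per row

Fix: Use WHERE for row-level filtering

Corrected query:
SELECT id, name, price FROM products WHERE price > 849.73

Result:
id | name    | price  
---+---------+--------
1  | Rope    | 988.42 
2  | Monitor | 1101.55
3  | Spatula | 975.59 
4  | Pen     | 1174.68
6  | Rope    | 1379.89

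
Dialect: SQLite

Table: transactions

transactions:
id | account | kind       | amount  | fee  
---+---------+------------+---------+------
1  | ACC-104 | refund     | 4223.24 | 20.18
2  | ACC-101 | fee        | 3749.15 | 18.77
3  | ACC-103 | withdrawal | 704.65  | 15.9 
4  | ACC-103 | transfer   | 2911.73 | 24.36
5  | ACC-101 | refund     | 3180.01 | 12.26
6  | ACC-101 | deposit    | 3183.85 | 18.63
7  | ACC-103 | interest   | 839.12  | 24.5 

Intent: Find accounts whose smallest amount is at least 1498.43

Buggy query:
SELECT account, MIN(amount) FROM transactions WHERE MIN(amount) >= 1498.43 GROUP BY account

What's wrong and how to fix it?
Bug: MIN() in WHERE is a misuse of aggregate

Fix: Replace WHERE with HAVING after the GROUP BY

Corrected query:
SELECT account, MIN(amount) FROM transactions GROUP BY account HAVING MIN(amount) >= 1498.43

Result:
account | MIN(amount)
--------+------------
ACC-101 | 3180.01    
ACC-104 | 4223.24    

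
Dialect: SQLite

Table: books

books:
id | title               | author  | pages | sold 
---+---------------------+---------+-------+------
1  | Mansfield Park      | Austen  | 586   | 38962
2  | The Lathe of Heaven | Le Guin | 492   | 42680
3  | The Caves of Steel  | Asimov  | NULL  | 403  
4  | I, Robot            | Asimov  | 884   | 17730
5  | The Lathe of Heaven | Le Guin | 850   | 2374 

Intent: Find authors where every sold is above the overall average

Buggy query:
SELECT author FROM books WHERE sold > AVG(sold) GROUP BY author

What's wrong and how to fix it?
Bug: WHERE evaluates per row before aggregation, so AVG() is unavailable

Fix: Use a subquery for AVG and a HAVING MIN(...) filter so the condition holds for every row in the group

Corrected query:
SELECT author FROM books GROUP BY author HAVING MIN(sold) > (SELECT AVG(sold) FROM books)

Result:
author
------
Austen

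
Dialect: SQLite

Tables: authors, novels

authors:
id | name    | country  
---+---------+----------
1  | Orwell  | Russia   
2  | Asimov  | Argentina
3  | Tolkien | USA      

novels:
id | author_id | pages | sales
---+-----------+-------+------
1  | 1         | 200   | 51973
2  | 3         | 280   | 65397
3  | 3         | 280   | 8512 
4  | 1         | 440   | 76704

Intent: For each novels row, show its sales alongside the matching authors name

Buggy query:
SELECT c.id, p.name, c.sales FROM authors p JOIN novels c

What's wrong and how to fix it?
Bug: JOIN with no ON clause produces a cartesian product; every novels row pairs with every authors row

Fix: Specify the join condition linking the foreign key to the parent id

Corrected query:
SELECT c.id, p.name, c.sales FROM authors p JOIN novels c ON c.author_id = p.id

Result:
id | name    | sales
---+---------+------
1  | Orwell  | 51973
2  | Tolkien | 65397
3  | Tolkien | 8512 
4  | Orwell  | 76704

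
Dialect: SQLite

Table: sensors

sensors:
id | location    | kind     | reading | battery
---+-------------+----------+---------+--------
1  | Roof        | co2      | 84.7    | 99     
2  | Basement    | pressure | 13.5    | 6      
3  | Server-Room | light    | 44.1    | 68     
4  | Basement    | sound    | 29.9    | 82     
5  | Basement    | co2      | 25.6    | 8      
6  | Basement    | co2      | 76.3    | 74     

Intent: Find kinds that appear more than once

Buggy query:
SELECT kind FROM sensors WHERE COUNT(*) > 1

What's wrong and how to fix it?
Bug: COUNT(*) is an aggregate and cannot be used in WHERE

Fix: GROUP BY kind, then filter groups with HAVING COUNT(*) > 1

Corrected query:
SELECT kind FROM sensors GROUP BY kind HAVING COUNT(*) > 1

Result:
kind
----
co2 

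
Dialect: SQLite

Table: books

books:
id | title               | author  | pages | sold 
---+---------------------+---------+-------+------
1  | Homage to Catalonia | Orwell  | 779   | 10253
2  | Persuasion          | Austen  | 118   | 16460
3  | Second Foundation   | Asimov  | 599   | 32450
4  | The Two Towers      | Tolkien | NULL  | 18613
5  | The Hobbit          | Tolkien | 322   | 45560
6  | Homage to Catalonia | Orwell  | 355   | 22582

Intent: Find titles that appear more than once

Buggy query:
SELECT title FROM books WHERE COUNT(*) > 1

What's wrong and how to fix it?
Bug: COUNT(*) is an aggregate and cannot be used in WHERE

Fix: Group first, then use HAVING for the count condition

Corrected query:
SELECT title FROM books GROUP BY title HAVING COUNT(*) > 1

Result:
title              
-------------------
Homage to Catalonia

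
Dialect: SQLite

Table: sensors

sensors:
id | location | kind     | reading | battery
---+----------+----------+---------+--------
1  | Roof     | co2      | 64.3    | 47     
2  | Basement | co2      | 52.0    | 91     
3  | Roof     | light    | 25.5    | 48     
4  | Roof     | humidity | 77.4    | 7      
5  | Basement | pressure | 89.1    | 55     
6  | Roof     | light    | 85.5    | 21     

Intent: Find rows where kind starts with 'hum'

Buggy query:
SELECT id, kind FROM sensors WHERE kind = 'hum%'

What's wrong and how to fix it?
Bug: '=' compares the literal string including the % character; pattern matching needs LIKE

Fix: Use LIKE for wildcard pattern matching

Corrected query:
SELECT id, kind FROM sensors WHERE kind LIKE 'hum%'

Result:
id | kind    
---+---------
4  | humidity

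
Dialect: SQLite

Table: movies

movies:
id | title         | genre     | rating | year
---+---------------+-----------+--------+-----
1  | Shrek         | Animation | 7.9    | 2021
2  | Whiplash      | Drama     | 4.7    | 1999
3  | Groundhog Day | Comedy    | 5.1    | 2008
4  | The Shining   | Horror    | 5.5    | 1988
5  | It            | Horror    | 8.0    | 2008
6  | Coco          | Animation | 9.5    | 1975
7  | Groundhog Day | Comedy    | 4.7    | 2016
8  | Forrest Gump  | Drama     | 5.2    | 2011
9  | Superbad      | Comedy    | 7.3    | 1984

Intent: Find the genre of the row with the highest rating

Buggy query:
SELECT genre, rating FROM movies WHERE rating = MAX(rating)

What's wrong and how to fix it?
Bug: MAX(rating) is an aggregate and cannot be used directly in WHERE

Fix: Use a subquery: WHERE rating = (SELECT MAX(rating) FROM movies)

Corrected query:
SELECT genre, rating FROM movies WHERE rating = (SELECT MAX(rating) FROM movies)

Result:
genre     | rating
----------+-------
Animation | 9.5   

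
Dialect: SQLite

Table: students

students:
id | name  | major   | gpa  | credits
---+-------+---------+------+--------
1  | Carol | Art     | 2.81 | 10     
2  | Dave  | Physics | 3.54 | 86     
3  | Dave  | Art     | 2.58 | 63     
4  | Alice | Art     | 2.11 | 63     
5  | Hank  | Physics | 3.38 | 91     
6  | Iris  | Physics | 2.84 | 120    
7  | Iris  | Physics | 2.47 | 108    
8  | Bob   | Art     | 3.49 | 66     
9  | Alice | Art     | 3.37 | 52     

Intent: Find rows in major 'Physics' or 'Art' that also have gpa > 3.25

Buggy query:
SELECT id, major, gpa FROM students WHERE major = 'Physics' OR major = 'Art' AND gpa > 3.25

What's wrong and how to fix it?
Bug: AND binds tighter than OR, so this parses as major = 'Physics' OR (major = 'Art' AND gpa > 3.25)

Fix: Group the OR with parentheses (or use IN), then AND the threshold

Corrected query:
SELECT id, major, gpa FROM students WHERE (major = 'Physics' OR major = 'Art') AND gpa > 3.25

Result:
id | major   | gpa 
---+---------+-----
2  | Physics | 3.54
5  | Physics | 3.38
8  | Art     | 3.49
9  | Art     | 3.37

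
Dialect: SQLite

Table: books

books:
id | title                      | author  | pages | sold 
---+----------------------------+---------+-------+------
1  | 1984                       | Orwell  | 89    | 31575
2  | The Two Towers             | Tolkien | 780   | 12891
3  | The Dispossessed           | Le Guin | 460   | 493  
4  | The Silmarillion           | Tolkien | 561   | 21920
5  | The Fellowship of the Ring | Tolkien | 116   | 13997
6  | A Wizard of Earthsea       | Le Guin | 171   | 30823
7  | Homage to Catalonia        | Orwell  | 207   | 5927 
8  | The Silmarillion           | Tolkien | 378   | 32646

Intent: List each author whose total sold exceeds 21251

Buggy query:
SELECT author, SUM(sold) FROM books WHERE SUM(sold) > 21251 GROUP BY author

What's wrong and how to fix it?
Bug: WHERE runs before GROUP BY, so aggregates aren't available there

Fix: Use HAVING (which filters groups after aggregation) instead of WHERE

Corrected query:
SELECT author, SUM(sold) FROM books GROUP BY author HAVING SUM(sold) > 21251

Result:
author  | SUM(sold)
--------+----------
Le Guin | 31316    
Orwell  | 37502    
Tolkien | 81454    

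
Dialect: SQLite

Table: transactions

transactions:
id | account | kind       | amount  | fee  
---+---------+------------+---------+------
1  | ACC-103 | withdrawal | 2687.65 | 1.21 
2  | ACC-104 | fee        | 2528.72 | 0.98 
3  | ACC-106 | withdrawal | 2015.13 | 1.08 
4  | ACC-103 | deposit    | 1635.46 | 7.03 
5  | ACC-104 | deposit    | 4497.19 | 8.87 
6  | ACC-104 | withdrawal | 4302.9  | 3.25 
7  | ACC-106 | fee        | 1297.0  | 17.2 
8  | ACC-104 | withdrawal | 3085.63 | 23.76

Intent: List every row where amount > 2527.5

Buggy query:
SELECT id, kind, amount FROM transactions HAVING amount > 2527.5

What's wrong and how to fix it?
Bug: HAVING filters the output of aggregation, but this query has no GROUP BY and no aggregate functions, so SQLite rejects it (HAVING clause on a non-aggregate query); the condition here is per row

Fix: Use WHERE for row-level filtering

Corrected query:
SELECT id, kind, amount FROM transactions WHERE amount > 2527.5

Result:
id | kind       | amount 
---+------------+--------
1  | withdrawal | 2687.65
2  | fee        | 2528.72
5  | deposit    | 4497.19
6  | withdrawal | 4302.9 
8  | withdrawal | 3085.63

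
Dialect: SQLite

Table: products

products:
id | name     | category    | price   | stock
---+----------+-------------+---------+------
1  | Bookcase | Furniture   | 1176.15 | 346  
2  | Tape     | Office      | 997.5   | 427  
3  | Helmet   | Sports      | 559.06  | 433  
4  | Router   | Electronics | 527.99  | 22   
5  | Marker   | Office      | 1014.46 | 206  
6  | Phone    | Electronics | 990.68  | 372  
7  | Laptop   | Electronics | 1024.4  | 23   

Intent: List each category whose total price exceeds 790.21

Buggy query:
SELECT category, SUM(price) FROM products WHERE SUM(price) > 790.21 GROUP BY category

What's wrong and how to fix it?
Bug: Aggregate functions cannot appear in a WHERE clause

Fix: Move the aggregate condition to a HAVING clause

Corrected query:
SELECT category, SUM(price) FROM products GROUP BY category HAVING SUM(price) > 790.21

Result:
category    | SUM(price)
------------+-----------
Electronics | 2543.07   
Furniture   | 1176.15   
Office      | 2011.96   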